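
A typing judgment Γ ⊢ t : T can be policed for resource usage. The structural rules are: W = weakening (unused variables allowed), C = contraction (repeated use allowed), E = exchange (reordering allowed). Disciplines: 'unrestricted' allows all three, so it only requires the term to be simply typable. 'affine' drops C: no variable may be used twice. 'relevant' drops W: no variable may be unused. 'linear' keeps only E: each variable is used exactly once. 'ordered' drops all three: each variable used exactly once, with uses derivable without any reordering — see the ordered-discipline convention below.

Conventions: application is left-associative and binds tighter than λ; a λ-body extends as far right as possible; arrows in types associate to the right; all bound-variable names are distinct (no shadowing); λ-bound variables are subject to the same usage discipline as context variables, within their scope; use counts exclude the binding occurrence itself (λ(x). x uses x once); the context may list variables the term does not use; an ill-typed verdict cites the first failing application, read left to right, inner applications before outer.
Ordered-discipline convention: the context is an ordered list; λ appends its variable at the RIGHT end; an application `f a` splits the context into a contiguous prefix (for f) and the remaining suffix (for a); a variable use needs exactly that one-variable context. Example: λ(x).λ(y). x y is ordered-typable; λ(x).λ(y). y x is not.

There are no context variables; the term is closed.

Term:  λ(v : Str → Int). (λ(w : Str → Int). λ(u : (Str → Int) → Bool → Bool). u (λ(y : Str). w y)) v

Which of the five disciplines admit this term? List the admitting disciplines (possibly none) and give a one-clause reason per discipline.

accepted by: linear, affine, relevant, unrestricted
counts: v (λ-bound): 1; w (λ-bound): 1; u (λ-bound): 1; y (λ-bound): 1
left-to-right use order: u, w, y, v
typing: ✓ — (Str → Int) → ((Str → Int) → Bool → Bool) → Bool → Bool
ordered: ✗ — no ordered split (uses run u, w, y, v)
linear: ✓ — single use per variable (v, w, u, y)
affine: ✓ — none of v, w, u, y used more than once
relevant: ✓ — v, w, u, y: all used, weakening unneeded
unrestricted: ✓ — well-typed at (Str → Int) → ((Str → Int) → Bool → Bool) → Bool → Bool; no restrictions here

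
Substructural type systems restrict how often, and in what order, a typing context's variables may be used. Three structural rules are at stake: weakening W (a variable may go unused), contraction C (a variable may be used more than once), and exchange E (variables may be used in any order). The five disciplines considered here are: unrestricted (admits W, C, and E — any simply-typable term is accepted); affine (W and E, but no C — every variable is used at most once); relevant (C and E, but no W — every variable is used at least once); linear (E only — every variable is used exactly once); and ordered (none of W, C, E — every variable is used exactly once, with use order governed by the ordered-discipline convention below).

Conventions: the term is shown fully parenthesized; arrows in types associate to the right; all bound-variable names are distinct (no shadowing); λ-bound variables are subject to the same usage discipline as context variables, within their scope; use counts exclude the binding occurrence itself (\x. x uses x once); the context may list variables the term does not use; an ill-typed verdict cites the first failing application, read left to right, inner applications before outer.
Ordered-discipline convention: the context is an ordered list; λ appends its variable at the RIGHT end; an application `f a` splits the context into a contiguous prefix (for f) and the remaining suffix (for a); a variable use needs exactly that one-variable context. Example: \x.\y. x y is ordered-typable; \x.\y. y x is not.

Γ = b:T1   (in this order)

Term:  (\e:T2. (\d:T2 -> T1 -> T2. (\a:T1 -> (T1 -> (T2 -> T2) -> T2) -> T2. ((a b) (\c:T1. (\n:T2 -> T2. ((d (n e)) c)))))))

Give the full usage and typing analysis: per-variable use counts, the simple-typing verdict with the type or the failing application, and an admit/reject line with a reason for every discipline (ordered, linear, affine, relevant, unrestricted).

counts: b: 1×; e [bound]: 1×; d [bound]: 1×; a [bound]: 1×; c [bound]: 1×; n [bound]: 1×
order of uses: a, b, d, n, e, c
typing: ✓ — T2 -> (T2 -> T1 -> T2) -> (T1 -> (T1 -> (T2 -> T2) -> T2) -> T2) -> T2
ordered: ✗ — use order a, b, d, n, e, c needs exchange
linear: ✓ — b, e, d, a, c, n: one use apiece
affine: ✓ — at most one use each (b, e, d, a, c, n)
relevant: ✓ — none of b, e, d, a, c, n goes unused
unrestricted: ✓ — typability at T2 -> (T2 -> T1 -> T2) -> (T1 -> (T1 -> (T2 -> T2) -> T2) -> T2) -> T2 is all that's needed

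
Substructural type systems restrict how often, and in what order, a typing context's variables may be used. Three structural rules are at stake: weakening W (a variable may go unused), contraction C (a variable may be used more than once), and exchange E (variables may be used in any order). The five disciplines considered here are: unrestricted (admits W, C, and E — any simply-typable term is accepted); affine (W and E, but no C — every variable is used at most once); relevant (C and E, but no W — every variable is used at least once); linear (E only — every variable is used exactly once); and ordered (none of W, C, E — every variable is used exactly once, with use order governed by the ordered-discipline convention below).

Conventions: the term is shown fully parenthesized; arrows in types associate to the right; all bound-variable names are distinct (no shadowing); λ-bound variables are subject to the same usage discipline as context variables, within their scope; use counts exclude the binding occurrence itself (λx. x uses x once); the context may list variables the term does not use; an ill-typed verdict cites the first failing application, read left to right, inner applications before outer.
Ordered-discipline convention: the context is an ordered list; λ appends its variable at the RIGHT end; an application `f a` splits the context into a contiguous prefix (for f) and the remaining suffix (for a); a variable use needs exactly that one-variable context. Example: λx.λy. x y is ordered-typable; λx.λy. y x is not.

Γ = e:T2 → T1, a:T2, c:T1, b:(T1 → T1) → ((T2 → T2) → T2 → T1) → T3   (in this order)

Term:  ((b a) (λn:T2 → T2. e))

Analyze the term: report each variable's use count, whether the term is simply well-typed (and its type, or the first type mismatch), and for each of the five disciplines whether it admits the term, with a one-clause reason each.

variable uses: e=1, a=1, c=0, b=1, n (bound)=0
use order (left to right): b, a, e
typing: ill-typed: a function awaiting T1 → T1 gets T2
ordered ✗ (the type mismatch rejects it)
linear ✗ (not simply typable)
affine ✗ (fails simple typing)
relevant ✗ (a type mismatch blocks all five)
unrestricted ✗ (the type mismatch rejects it)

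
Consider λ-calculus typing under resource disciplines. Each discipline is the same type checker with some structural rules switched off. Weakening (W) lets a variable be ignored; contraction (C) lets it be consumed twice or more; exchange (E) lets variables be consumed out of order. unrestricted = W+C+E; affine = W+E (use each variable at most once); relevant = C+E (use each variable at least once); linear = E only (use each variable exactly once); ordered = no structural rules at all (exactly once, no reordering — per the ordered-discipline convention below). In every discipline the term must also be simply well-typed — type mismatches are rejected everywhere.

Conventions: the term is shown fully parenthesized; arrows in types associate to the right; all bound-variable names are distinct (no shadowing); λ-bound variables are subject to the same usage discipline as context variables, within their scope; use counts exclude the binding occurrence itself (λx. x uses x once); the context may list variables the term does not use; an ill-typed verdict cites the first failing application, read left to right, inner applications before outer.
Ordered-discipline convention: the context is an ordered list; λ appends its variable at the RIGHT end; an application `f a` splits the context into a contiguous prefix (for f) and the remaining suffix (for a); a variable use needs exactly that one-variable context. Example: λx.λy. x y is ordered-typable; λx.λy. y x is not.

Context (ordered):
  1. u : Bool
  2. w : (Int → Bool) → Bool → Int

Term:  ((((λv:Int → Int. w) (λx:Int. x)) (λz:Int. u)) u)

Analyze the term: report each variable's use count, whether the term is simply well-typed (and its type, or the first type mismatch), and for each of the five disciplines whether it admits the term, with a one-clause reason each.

variable uses: u=2, w=1, v (bound)=0, x (bound)=1, z (bound)=0
uses in reading order: w, x, u, u
typing: well-typed at Int
ordered: ✗ — uses contraction: u ×2; unused: v, z — weakening required
linear: ✗ — uses contraction: u ×2; unused: v, z — weakening required
affine: ✗ — uses contraction: u ×2
relevant: ✗ — unused: v, z — weakening required
unrestricted: ✓ — typability at Int is all that's needed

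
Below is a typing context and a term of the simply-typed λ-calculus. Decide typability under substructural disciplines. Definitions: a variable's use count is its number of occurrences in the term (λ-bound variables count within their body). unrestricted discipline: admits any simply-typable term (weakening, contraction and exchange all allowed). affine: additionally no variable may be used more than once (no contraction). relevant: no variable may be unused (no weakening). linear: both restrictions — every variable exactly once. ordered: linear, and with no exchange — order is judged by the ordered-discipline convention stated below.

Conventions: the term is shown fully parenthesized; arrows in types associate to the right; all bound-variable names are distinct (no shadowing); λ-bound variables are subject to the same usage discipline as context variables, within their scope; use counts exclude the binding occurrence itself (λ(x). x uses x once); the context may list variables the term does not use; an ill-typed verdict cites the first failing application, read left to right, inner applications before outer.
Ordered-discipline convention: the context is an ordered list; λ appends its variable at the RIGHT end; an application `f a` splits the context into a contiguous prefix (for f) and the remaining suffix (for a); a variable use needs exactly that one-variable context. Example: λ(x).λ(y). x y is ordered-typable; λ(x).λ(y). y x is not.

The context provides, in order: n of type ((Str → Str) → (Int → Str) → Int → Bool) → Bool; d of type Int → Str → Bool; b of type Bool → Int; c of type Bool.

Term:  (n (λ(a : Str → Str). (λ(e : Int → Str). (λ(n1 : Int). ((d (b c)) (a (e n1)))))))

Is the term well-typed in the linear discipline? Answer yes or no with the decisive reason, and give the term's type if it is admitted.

yes — exactly-once usage across n, d, b, c, a, e, n1; term : Bool
counts: n=1, d=1, b=1, c=1, a (λ-bound)=1, e (λ-bound)=1, n1 (λ-bound)=1
order of uses: n, d, b, c, a, e, n1
typing: well-typed at Bool
across the five disciplines: ordered ✓; linear ✓; affine ✓; relevant ✓; unrestricted ✓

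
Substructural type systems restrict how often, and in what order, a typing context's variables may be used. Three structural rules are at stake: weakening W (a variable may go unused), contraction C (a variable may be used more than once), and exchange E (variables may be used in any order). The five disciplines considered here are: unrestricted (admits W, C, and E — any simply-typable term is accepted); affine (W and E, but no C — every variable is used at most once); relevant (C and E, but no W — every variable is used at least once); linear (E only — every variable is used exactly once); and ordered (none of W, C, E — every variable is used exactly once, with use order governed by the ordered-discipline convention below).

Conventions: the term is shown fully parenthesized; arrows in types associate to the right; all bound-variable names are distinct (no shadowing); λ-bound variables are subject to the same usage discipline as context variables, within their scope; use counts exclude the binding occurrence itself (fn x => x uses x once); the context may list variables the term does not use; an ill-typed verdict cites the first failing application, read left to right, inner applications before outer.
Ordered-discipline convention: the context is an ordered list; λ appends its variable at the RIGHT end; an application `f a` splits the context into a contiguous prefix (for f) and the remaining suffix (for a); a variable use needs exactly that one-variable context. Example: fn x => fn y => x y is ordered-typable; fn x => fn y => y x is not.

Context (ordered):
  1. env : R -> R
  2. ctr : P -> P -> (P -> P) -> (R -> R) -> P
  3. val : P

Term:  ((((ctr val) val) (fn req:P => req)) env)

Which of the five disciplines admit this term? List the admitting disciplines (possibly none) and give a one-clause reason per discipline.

admitting disciplines: relevant, unrestricted
counts: env: 1; ctr: 1; val: 2; req (λ-bound): 1
use order (left to right): ctr, val, val, req, env
typing: well-typed — term : P
ordered ✗ (needs contraction — val ×2)
linear ✗ (needs contraction — val ×2)
affine ✗ (needs contraction — val ×2)
relevant ✓ (env, ctr, val, req: all used, weakening unneeded)
unrestricted ✓ (simply typable at P; W, C, E all held)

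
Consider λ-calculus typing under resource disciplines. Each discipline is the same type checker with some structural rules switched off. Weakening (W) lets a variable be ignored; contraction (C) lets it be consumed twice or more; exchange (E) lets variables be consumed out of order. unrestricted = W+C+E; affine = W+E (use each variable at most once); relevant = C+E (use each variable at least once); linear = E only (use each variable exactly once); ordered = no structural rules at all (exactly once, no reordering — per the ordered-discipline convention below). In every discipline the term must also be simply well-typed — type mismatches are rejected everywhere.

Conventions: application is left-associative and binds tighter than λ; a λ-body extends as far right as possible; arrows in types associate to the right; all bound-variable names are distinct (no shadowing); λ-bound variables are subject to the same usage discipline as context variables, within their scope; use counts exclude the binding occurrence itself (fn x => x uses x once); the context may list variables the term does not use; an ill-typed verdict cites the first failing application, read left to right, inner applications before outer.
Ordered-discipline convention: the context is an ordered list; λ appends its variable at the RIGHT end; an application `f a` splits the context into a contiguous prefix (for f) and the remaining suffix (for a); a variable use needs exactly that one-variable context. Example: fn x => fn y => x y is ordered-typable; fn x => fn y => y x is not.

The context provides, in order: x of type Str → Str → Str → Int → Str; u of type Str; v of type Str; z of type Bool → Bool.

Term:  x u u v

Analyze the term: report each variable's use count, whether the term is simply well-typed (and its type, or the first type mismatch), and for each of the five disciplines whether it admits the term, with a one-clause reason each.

variable uses: x: 1, u: 2, v: 1, z: 0
use order (left to right): x, u, u, v
typing: ✓ — Int → Str
ordered: ✗ — repeated use of u ×2; z left unused
linear: ✗ — repeated use of u ×2; z left unused
affine: ✗ — repeated use of u ×2
relevant: ✗ — z left unused
unrestricted: ✓ — type-checks (Int → Str) and nothing is barred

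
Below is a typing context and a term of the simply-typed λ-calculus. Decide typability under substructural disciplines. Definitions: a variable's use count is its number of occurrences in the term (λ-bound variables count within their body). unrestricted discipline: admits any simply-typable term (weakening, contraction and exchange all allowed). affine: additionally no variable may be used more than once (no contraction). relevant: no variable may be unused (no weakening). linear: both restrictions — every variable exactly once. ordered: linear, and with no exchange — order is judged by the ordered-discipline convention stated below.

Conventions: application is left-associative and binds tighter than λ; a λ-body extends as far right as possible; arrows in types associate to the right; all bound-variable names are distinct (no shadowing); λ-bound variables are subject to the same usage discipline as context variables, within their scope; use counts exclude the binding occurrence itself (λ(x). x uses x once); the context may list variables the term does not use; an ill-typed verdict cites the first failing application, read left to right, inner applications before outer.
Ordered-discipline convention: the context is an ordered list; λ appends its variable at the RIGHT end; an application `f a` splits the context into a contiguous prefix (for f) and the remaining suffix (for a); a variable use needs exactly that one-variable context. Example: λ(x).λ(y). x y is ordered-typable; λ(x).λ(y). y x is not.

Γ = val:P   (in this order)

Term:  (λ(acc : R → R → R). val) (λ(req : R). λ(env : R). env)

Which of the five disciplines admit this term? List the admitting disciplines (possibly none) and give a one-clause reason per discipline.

accepted by: affine, unrestricted
usage: val: 1, acc (bound): 0, req (bound): 0, env (bound): 1
left-to-right use order: val, env
typing: well-typed — term : P
ordered ✗ (acc, req left unused)
linear ✗ (acc, req left unused)
affine ✓ (val, acc, req, env: no repeats, contraction unneeded)
relevant ✗ (acc, req left unused)
unrestricted ✓ (type-checks (P) and nothing is barred)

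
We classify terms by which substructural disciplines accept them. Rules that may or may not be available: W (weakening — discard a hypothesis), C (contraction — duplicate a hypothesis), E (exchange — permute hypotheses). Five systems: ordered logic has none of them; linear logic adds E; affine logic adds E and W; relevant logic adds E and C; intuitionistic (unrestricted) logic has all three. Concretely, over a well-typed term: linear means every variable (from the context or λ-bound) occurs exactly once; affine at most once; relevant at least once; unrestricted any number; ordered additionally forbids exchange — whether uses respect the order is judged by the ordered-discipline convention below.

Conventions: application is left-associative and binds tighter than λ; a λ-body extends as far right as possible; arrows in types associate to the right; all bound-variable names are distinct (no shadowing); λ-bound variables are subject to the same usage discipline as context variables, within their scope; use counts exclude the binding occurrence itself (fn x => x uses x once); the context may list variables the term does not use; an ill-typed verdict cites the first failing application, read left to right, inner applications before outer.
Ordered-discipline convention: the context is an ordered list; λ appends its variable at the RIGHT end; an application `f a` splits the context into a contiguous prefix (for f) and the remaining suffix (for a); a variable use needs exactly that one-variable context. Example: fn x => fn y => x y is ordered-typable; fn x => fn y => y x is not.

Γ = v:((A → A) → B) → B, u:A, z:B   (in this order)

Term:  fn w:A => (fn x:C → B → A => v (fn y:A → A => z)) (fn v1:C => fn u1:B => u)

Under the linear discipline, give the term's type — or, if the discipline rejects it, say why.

not well-typed under linear — w, x, y, v1, u1 never used (weakening)
variable uses: v: 1×; u: 1×; z: 1×; w (λ-bound): 0×; x (λ-bound): 0×; y (λ-bound): 0×; v1 (λ-bound): 0×; u1 (λ-bound): 0×
use order (left to right): v, z, u
typing: well-typed — term : A → B
summary: ordered ✗; linear ✗; affine ✓; relevant ✗; unrestricted ✓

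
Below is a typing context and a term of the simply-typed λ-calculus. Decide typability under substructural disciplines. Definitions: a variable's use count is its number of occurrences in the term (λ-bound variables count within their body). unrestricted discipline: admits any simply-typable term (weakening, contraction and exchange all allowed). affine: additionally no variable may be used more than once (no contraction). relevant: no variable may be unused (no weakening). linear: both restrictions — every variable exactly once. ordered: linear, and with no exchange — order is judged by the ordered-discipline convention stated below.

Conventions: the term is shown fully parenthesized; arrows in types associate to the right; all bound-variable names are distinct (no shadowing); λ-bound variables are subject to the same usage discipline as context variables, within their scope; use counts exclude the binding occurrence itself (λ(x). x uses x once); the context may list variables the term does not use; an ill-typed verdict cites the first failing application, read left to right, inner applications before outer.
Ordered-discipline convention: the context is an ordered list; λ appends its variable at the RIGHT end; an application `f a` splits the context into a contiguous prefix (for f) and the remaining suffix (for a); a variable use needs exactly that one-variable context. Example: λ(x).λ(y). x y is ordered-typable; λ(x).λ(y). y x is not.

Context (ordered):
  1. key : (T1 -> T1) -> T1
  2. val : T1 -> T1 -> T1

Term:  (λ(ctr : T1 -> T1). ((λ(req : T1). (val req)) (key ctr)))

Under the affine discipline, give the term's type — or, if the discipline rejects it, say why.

term : (T1 -> T1) -> T1 -> T1
use counts: key: 1×, val: 1×, ctr [bound]: 1×, req [bound]: 1×
left-to-right use order: val, req, key, ctr
typing: ✓ — (T1 -> T1) -> T1 -> T1
all disciplines: ordered ✗ | linear ✓ | affine ✓ | relevant ✓ | unrestricted ✓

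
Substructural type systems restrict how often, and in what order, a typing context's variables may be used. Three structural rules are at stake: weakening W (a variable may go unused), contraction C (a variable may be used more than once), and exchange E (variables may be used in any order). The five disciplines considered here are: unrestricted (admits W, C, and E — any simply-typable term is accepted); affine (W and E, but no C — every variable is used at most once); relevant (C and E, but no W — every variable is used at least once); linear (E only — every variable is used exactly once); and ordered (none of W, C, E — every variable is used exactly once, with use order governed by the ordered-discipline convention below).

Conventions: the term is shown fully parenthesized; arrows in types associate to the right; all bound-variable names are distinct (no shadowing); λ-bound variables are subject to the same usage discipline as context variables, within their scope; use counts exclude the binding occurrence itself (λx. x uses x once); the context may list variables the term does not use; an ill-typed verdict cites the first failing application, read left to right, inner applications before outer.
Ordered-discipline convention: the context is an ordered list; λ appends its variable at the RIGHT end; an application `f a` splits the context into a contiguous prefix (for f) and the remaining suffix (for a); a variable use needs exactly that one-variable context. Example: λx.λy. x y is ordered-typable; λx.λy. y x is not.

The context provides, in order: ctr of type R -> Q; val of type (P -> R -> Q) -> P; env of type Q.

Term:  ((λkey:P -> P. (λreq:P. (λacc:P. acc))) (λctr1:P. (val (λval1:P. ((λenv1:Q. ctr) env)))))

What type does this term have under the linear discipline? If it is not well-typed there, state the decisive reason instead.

not well-typed under linear — unused: key, req, ctr1, val1, env1 — weakening required
variable uses: ctr ×1, val ×1, env ×1, key (bound) ×0, req (bound) ×0, acc (bound) ×1, ctr1 (bound) ×0, val1 (bound) ×0, env1 (bound) ×0
left-to-right use order: acc, val, ctr, env
typing: well-typed at P -> P -> P
across the five disciplines: ordered ✗ · linear ✗ · affine ✓ · relevant ✗ · unrestricted ✓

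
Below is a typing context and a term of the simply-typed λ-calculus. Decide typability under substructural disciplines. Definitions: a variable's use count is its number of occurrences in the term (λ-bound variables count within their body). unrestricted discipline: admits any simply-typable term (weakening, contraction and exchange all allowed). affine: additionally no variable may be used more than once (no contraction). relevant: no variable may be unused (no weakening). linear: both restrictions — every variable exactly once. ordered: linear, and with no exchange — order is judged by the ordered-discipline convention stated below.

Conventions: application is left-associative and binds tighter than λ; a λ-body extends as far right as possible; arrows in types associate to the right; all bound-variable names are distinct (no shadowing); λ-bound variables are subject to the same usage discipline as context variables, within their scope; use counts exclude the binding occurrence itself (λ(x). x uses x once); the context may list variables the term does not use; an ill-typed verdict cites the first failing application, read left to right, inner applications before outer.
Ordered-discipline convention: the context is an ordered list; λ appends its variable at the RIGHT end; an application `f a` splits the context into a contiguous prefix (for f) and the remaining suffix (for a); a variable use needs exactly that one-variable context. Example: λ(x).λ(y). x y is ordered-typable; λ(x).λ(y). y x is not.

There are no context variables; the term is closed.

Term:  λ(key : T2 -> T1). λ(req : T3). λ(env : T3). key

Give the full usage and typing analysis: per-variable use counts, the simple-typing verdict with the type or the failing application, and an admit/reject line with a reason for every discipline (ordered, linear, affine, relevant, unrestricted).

usage: key (λ-bound): 1×, req (λ-bound): 0×, env (λ-bound): 0×
order of uses: key
typing: well-typed — term : (T2 -> T1) -> T3 -> T3 -> T2 -> T1
ordered: ✗, needs weakening: req, env unused
linear: ✗, needs weakening: req, env unused
affine: ✓, key, req, env: no repeats, contraction unneeded
relevant: ✗, needs weakening: req, env unused
unrestricted: ✓, simply typable at (T2 -> T1) -> T3 -> T3 -> T2 -> T1; W, C, E all held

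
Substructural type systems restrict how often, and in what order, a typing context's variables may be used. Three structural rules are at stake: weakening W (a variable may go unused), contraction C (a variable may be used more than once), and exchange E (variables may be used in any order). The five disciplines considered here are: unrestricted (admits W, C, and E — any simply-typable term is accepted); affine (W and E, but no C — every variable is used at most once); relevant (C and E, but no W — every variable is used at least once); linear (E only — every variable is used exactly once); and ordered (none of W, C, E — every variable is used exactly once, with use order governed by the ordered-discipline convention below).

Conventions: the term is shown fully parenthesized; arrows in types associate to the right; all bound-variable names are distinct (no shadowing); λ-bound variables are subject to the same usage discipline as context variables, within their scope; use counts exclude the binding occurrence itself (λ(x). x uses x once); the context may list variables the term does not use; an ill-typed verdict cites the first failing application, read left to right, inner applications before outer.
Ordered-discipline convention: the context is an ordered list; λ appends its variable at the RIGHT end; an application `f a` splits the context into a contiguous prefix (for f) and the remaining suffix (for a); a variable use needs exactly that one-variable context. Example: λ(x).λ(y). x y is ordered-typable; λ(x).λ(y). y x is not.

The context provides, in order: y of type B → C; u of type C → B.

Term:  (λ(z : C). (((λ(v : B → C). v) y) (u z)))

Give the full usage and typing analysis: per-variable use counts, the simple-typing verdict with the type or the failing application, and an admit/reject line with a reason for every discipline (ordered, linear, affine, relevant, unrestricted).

use counts: y: 1×, u: 1×, z [bound]: 1×, v [bound]: 1×
left-to-right use order: v, y, u, z
typing: ✓ — C → C
ordered: ✓, single-use (y, u, z, v), ordered derivation ok
linear: ✓, single use per variable (y, u, z, v)
affine: ✓, no duplicate uses among y, u, z, v
relevant: ✓, every one of y, u, z, v appears
unrestricted: ✓, well-typed at C → C; no restrictions here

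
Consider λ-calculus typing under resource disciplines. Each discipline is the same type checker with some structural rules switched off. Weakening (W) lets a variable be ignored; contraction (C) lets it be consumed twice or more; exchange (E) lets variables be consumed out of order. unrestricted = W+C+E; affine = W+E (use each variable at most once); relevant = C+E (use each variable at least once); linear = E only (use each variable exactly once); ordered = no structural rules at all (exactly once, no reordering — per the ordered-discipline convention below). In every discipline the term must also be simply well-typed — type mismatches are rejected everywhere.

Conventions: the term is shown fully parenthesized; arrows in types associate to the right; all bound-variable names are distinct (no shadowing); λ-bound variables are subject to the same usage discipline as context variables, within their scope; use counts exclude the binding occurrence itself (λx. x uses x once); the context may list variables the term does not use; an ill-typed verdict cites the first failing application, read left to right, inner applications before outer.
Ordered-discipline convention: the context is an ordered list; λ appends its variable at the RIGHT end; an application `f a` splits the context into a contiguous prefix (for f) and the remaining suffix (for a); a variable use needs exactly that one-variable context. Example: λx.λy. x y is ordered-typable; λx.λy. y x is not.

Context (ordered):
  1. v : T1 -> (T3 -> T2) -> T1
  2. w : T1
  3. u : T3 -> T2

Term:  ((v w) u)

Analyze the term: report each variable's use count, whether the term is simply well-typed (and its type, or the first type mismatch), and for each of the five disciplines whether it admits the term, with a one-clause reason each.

use counts: v=1, w=1, u=1
left-to-right use order: v, w, u
typing: well-typed — term : T1
ordered: ✓ — v, w, u: once each, no exchange needed
linear: ✓ — each of v, w, u used exactly once
affine: ✓ — none of v, w, u used more than once
relevant: ✓ — every one of v, w, u appears
unrestricted: ✓ — simply typable at T1; W, C, E all held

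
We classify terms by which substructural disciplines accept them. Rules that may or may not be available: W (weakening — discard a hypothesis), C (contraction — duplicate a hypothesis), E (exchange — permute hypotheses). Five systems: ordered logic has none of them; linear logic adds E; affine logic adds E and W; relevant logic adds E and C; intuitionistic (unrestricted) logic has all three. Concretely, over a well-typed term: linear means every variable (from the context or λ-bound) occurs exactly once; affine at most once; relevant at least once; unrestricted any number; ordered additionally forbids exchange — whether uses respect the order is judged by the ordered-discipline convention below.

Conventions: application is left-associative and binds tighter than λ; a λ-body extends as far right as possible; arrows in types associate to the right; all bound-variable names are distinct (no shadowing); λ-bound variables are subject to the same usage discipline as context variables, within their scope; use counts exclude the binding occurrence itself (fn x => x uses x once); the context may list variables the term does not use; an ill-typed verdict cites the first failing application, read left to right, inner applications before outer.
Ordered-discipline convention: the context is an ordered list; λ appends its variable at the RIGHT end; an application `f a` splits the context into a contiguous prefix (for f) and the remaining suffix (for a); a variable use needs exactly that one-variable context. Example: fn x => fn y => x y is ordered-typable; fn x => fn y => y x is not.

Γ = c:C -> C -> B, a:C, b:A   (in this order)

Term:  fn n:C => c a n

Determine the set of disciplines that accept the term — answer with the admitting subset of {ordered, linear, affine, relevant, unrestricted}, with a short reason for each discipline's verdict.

accepted by: affine, unrestricted
variable uses: c: 1×; a: 1×; b: 0×; n (bound): 1×
uses in reading order: c, a, n
typing: the term checks, with type C -> B
ordered: ✗ — unused: b — weakening required
linear: ✗ — unused: b — weakening required
affine: ✓ — no duplicate uses among c, a, b, n
relevant: ✗ — unused: b — weakening required
unrestricted: ✓ — well-typed at C -> B; no restrictions here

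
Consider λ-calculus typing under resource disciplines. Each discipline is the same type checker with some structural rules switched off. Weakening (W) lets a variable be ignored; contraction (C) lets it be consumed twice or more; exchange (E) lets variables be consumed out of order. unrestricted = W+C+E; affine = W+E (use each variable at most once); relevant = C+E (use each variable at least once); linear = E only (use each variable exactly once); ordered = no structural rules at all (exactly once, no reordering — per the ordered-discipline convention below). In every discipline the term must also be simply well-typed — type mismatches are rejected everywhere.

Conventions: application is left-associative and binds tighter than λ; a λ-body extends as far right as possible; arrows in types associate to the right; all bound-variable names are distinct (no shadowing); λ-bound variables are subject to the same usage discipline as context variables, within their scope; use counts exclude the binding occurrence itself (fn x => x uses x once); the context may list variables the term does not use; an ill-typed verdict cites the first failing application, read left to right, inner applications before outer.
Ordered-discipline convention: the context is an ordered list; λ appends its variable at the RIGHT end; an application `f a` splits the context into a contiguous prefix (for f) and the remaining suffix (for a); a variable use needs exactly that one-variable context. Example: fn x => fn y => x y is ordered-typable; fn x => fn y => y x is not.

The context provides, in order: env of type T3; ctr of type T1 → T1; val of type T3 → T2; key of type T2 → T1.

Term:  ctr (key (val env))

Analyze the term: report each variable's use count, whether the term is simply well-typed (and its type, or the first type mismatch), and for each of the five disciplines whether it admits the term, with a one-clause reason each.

usage: env: 1×; ctr: 1×; val: 1×; key: 1×
uses in reading order: ctr, key, val, env
typing: ✓ — T1
ordered: ✗ — use order ctr, key, val, env needs exchange
linear: ✓ — exactly-once usage across env, ctr, val, key
affine: ✓ — no duplicate uses among env, ctr, val, key
relevant: ✓ — none of env, ctr, val, key goes unused
unrestricted: ✓ — type-checks (T1) and nothing is barred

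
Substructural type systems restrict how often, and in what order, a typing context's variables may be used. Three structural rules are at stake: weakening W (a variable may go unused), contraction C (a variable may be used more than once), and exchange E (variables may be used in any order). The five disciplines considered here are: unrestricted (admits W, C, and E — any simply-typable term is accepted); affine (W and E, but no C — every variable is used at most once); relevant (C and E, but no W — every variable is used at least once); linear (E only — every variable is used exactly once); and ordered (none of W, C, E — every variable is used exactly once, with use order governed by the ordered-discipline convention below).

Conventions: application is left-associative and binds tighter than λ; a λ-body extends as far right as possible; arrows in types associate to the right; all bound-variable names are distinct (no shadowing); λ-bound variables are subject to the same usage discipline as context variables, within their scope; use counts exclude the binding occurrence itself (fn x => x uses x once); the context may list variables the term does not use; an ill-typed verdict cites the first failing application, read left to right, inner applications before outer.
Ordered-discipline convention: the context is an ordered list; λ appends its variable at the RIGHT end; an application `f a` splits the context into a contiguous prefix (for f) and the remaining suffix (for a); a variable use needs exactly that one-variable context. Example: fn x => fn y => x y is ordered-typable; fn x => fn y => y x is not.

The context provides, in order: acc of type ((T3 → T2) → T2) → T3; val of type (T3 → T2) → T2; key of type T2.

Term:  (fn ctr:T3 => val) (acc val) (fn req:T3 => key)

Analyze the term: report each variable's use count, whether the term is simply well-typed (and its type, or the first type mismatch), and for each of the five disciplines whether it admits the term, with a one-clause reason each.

usage: acc ×1; val ×2; key ×1; ctr [bound] ×0; req [bound] ×0
order of uses: val, acc, val, key
typing: the term checks, with type T2
ordered: ✗, repeated use of val ×2; ctr, req never used (weakening)
linear: ✗, repeated use of val ×2; ctr, req never used (weakening)
affine: ✗, repeated use of val ×2
relevant: ✗, ctr, req never used (weakening)
unrestricted: ✓, simply typable at T2; W, C, E all held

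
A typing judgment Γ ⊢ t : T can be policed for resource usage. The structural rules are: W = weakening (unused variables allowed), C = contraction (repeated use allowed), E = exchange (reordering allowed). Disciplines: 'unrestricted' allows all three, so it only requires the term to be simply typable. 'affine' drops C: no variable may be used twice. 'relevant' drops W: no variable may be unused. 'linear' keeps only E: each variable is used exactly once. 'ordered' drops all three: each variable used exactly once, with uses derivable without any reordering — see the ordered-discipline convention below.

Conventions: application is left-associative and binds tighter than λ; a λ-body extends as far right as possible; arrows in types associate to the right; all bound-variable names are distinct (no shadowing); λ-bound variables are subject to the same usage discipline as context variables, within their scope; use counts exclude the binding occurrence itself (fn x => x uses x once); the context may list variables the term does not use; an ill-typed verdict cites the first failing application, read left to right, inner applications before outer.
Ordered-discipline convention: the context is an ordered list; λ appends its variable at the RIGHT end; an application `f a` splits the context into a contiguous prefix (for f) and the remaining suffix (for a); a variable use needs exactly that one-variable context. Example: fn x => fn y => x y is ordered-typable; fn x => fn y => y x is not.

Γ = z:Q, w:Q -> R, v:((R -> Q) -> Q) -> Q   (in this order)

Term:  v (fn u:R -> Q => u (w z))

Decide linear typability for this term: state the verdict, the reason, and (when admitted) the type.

yes — exactly-once usage across z, w, v, u; term : Q
use counts: z: 1×, w: 1×, v: 1×, u [bound]: 1×
left-to-right use order: v, u, w, z
typing: the term checks, with type Q
across the five disciplines: ordered ✗, linear ✓, affine ✓, relevant ✓, unrestricted ✓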